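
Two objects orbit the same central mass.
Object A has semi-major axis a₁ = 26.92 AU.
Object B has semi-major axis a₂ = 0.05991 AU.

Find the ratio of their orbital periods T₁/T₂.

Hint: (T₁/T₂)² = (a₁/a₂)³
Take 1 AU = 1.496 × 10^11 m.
a₁ = 26.92 AU = 4.02723 × 10^12 m
a₂ = 0.05991 AU = 8.96254 × 10^9 m
a₁/a₂ = 449.341
T₁/T₂ = (a₁/a₂)^(3/2) = (449.341)^1.5 = 9524.97

Final answer: T₁/T₂ = 9525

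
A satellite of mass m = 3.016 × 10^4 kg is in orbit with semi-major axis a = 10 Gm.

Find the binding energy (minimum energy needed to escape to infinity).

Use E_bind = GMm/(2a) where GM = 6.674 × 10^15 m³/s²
a = 10 Gm = 1 × 10^10 m
GM = 6.674 × 10^15 m³/s²
m = 3.016 × 10^4 kg
GMm = 6.674 × 10^15 × 30160 = 2.01288 × 10^20 m³·kg/s²
2a = 2 × 10^10 m
E_bind = GMm/(2a) = 1.00644 × 10^10 J ≈ 10.06 GJ

Final answer: 10.06 GJ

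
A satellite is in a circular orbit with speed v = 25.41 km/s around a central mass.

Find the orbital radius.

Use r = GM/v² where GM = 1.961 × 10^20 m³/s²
v = 25.41 km/s = 25410 m/s
GM = 1.961 × 10^20 m³/s²
v² = 6.45668 × 10^8 m²/s²
r = GM/v² = (1.961 × 10^20) / (6.45668 × 10^8) = 3.03716 × 10^11 m ≈ 303.7 Gm

Final answer: 303.7 Gm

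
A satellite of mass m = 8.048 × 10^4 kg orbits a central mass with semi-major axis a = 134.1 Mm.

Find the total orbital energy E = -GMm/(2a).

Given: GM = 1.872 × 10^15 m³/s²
a = 134.1 Mm = 1.341 × 10^8 m
GM = 1.872 × 10^15 m³/s²
2a = 2.682 × 10^8 m
GMm = 1.872 × 10^15 × 80480 = 1.50659 × 10^20 m³·kg/s²
E = −GMm/(2a) = -5.6174 × 10^11 J ≈ -561.7 GJ

Final answer: -561.7 GJ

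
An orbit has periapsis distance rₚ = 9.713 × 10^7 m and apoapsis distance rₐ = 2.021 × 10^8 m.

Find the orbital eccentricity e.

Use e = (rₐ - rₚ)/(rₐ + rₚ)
rₚ = 9.713 × 10^7 m
rₐ = 2.021 × 10^8 m
rₐ − rₚ = 1.0497 × 10^8 m
rₐ + rₚ = 2.9923 × 10^8 m
e = (rₐ − rₚ)/(rₐ + rₚ) = 0.3508

Final answer: e = 0.3508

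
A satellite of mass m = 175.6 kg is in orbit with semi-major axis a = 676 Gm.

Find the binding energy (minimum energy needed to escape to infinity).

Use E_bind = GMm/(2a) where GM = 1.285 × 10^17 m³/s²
a = 676 Gm = 6.76 × 10^11 m
GM = 1.285 × 10^17 m³/s²
m = 175.6 kg
GMm = 1.285 × 10^17 × 175.6 = 2.25646 × 10^19 m³·kg/s²
2a = 1.352 × 10^12 m
E_bind = GMm/(2a) = 1.66898 × 10^7 J ≈ 16.69 MJ

Final answer: 16.69 MJ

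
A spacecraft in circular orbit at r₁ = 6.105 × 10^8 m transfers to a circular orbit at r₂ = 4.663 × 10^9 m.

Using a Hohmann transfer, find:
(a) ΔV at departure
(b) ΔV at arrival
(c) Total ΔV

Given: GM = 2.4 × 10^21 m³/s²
r₁ = 6.105 × 10^8 m
r₂ = 4.663 × 10^9 m
GM = 2.4 × 10^21 m³/s²
Transfer ellipse: a_t = (r₁ + r₂)/2 = 2.63675 × 10^9 m
Circular speed at r₁: v₁ = √(GM/r₁) = 1.98273 × 10^6 m/s
Transfer speed at r₁ (periapsis): v₁ₜ = √(GM(2/r₁ − 1/a_t)) = 2.6367 × 10^6 m/s
(a) ΔV₁ = v₁ₜ − v₁ = 653975 m/s ≈ 654 km/s
Circular speed at r₂: v₂ = √(GM/r₂) = 717419 m/s
Transfer speed at r₂ (apoapsis): v₂ₜ = √(GM(2/r₂ − 1/a_t)) = 345208 m/s
(b) ΔV₂ = v₂ − v₂ₜ = 372211 m/s ≈ 372.2 km/s
(c) ΔV_total = ΔV₁ + ΔV₂ = 1.02619 × 10^6 m/s ≈ 1026 km/s

Final answer:
(a) ΔV₁ = 654 km/s
(b) ΔV₂ = 372.2 km/s
(c) ΔV_total = 1026 km/s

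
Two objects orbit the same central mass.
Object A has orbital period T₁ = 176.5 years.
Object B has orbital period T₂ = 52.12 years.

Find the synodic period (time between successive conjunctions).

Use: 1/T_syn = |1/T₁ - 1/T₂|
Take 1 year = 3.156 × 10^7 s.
T₁ = 176.5 years = 5.57034 × 10^9 s
T₂ = 52.12 years = 1.64491 × 10^9 s
1/T₁ = 1.79522 × 10^-10 s⁻¹
1/T₂ = 6.07937 × 10^-10 s⁻¹
|1/T₁ − 1/T₂| = 4.28415 × 10^-10 s⁻¹
T_syn = 1 / |1/T₁ − 1/T₂| = 2.33419 × 10^9 s ≈ 73.96 years

Final answer: T_syn = 73.96 years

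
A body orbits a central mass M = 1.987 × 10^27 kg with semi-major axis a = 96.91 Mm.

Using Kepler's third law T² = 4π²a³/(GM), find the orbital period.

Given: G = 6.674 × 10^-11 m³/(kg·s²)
M = 1.987 × 10^27 kg
GM = G × M = 6.674 × 10^-11 × 1.987 × 10^27 = 1.32612 × 10^17 m³/s²
a = 96.91 Mm = 9.691 × 10^7 m
a³ = 9.10135 × 10^23 m³
T = 2π √(a³/GM) = 2π √((9.10135 × 10^23) / (1.32612 × 10^17)) = 2π × 2619.76 s
T = 16460.4 s ≈ 4.572 hours

Final answer: 4.572 hours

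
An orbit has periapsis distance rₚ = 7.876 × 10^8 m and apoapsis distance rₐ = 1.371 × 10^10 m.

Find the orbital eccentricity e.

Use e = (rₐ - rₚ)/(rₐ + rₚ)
rₚ = 7.876 × 10^8 m
rₐ = 1.371 × 10^10 m
rₐ − rₚ = 1.29224 × 10^10 m
rₐ + rₚ = 1.44976 × 10^10 m
e = (rₐ − rₚ)/(rₐ + rₚ) = 0.891348

Final answer: e = 0.8913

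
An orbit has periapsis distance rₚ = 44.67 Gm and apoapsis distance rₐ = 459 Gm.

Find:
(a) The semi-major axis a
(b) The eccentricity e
rₚ = 44.67 Gm = 4.467 × 10^10 m
rₐ = 459 Gm = 4.59 × 10^11 m
(a) a = (rₚ + rₐ)/2 = 2.51835 × 10^11 m ≈ 251.8 Gm
(b) e = (rₐ − rₚ)/(rₐ + rₚ) = (4.1433 × 10^11) / (5.0367 × 10^11) = 0.822622

Final answer:
(a) a = 251.8 Gm
(b) e = 0.8226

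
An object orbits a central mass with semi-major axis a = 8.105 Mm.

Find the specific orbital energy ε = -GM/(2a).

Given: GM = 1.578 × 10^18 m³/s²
a = 8.105 Mm = 8.105 × 10^6 m
GM = 1.578 × 10^18 m³/s²
2a = 1.621 × 10^7 m
ε = −GM/(2a) = -9.73473 × 10^10 J/kg ≈ -97.35 GJ/kg

Final answer: -97.35 GJ/kg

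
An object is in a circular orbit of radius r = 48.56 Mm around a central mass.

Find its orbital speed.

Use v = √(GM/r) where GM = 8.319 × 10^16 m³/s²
r = 48.56 Mm = 4.856 × 10^7 m
GM = 8.319 × 10^16 m³/s²
GM/r = (8.319 × 10^16) / (4.856 × 10^7) = 1.71314 × 10^9 m²/s²
v = √(GM/r) = 41390.1 m/s ≈ 41.39 km/s

Final answer: 41.39 km/s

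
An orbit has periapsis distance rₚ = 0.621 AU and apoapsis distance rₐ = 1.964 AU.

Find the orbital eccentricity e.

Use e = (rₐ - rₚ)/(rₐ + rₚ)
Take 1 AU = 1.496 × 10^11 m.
rₚ = 0.621 AU = 9.29016 × 10^10 m
rₐ = 1.964 AU = 2.93814 × 10^11 m
rₐ − rₚ = 2.00913 × 10^11 m
rₐ + rₚ = 3.86716 × 10^11 m
e = (rₐ − rₚ)/(rₐ + rₚ) = 0.519536

Final answer: e = 0.5195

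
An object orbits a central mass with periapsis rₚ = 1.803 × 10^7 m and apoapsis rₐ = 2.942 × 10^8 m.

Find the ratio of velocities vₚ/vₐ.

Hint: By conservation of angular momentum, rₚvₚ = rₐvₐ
rₚ = 1.803 × 10^7 m
rₐ = 2.942 × 10^8 m
rₚvₚ = rₐvₐ  ⇒  vₚ/vₐ = rₐ/rₚ
vₚ/vₐ = (2.942 × 10^8) / (1.803 × 10^7) = 16.3172

Final answer: vₚ/vₐ = 16.32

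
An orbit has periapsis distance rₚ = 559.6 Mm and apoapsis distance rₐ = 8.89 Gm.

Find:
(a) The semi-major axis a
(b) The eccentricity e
rₚ = 559.6 Mm = 5.596 × 10^8 m
rₐ = 8.89 Gm = 8.89 × 10^9 m
(a) a = (rₚ + rₐ)/2 = 4.7248 × 10^9 m ≈ 4.725 Gm
(b) e = (rₐ − rₚ)/(rₐ + rₚ) = (8.3304 × 10^9) / (9.4496 × 10^9) = 0.881561

Final answer:
(a) a = 4.725 Gm
(b) e = 0.8816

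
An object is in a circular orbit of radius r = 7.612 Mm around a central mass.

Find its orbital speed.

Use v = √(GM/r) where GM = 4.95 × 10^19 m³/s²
r = 7.612 Mm = 7.612 × 10^6 m
GM = 4.95 × 10^19 m³/s²
GM/r = (4.95 × 10^19) / (7.612 × 10^6) = 6.50289 × 10^12 m²/s²
v = √(GM/r) = 2.55008 × 10^6 m/s ≈ 2550 km/s

Final answer: 2550 km/s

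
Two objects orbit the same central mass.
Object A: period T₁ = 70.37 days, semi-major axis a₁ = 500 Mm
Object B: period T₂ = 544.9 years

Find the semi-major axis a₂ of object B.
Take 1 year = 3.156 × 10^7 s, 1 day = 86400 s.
T₁ = 70.37 days = 6.07997 × 10^6 s
T₂ = 544.9 years = 1.7197 × 10^10 s
a₁ = 500 Mm = 5 × 10^8 m
Kepler's third law: (T₂/T₁)² = (a₂/a₁)³  ⇒  a₂ = a₁ (T₂/T₁)^(2/3)
T₂/T₁ = 2828.48
(T₂/T₁)^(2/3) = 200.002
a₂ = 5 × 10^8 m × 200.002 = 1.00001 × 10^11 m ≈ 100 Gm

Final answer: a₂ = 100 Gm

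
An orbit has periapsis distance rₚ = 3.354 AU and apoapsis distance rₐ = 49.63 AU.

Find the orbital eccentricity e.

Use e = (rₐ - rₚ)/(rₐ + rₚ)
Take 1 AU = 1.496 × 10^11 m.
rₚ = 3.354 AU = 5.01758 × 10^11 m
rₐ = 49.63 AU = 7.42465 × 10^12 m
rₐ − rₚ = 6.92289 × 10^12 m
rₐ + rₚ = 7.92641 × 10^12 m
e = (rₐ − rₚ)/(rₐ + rₚ) = 0.873396

Final answer: e = 0.8734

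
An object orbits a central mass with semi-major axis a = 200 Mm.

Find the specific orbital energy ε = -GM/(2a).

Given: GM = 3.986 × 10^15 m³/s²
a = 200 Mm = 2 × 10^8 m
GM = 3.986 × 10^15 m³/s²
2a = 4 × 10^8 m
ε = −GM/(2a) = -9.965 × 10^6 J/kg ≈ -9.965 MJ/kg

Final answer: -9.965 MJ/kg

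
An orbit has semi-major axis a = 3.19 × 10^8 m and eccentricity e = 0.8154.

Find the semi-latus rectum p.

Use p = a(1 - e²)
a = 3.19 × 10^8 m
e = 0.8154,  e² = 0.664877,  1 − e² = 0.335123
p = a(1 − e²) = 3.19 × 10^8 m × 0.335123 = 1.06904 × 10^8 m ≈ 1.069 × 10^8 m

Final answer: p = 1.069 × 10^8 m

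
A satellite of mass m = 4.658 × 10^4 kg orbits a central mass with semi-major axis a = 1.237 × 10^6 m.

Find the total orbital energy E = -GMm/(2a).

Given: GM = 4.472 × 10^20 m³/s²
a = 1.237 × 10^6 m
GM = 4.472 × 10^20 m³/s²
2a = 2.474 × 10^6 m
GMm = 4.472 × 10^20 × 46580 = 2.08306 × 10^25 m³·kg/s²
E = −GMm/(2a) = -8.4198 × 10^18 J ≈ -8.42 EJ

Final answer: -8.42 EJ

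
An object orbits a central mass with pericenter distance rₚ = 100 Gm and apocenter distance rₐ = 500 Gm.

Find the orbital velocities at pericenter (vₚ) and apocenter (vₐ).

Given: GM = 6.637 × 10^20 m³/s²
rₚ = 100 Gm = 1 × 10^11 m
rₐ = 500 Gm = 5 × 10^11 m
GM = 6.637 × 10^20 m³/s²
a = (rₚ + rₐ)/2 = 3 × 10^11 m
Vis-viva: v² = GM (2/r − 1/a)
vₚ² = 6.637 × 10^20 × (2 × 10^-11 − 3.33333 × 10^-12) = 1.10617 × 10^10 m²/s²
vₚ = 105174 m/s ≈ 105.2 km/s
vₐ² = 6.637 × 10^20 × (4 × 10^-12 − 3.33333 × 10^-12) = 4.42467 × 10^8 m²/s²
vₐ = 21034.9 m/s ≈ 21.03 km/s

Final answer: vₚ = 105.2 km/s, vₐ = 21.03 km/s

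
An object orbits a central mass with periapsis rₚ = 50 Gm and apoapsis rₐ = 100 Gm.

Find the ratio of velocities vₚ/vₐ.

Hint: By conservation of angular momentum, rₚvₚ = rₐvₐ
rₚ = 50 Gm = 5 × 10^10 m
rₐ = 100 Gm = 1 × 10^11 m
rₚvₚ = rₐvₐ  ⇒  vₚ/vₐ = rₐ/rₚ
vₚ/vₐ = (1 × 10^11) / (5 × 10^10) = 2

Final answer: vₚ/vₐ = 2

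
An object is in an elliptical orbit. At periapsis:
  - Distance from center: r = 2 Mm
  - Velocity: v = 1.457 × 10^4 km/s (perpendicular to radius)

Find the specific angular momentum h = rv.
r = 2 Mm = 2 × 10^6 m
v = 1.457 × 10^4 km/s = 1.457 × 10^7 m/s
h = rv = 2 × 10^6 × 1.457 × 10^7 = 2.914 × 10^13 m²/s ≈ 2.914 × 10^13 m²/s

Final answer: h = 2.914 × 10^13 m²/s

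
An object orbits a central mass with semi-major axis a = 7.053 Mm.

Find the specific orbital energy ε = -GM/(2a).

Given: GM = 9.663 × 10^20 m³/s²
a = 7.053 Mm = 7.053 × 10^6 m
GM = 9.663 × 10^20 m³/s²
2a = 1.4106 × 10^7 m
ε = −GM/(2a) = -6.85028 × 10^13 J/kg ≈ -6.85 × 10^4 GJ/kg

Final answer: -6.85 × 10^4 GJ/kg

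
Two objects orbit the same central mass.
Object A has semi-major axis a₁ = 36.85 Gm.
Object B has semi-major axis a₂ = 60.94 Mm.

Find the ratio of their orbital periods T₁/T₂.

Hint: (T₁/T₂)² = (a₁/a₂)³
a₁ = 36.85 Gm = 3.685 × 10^10 m
a₂ = 60.94 Mm = 6.094 × 10^7 m
a₁/a₂ = 604.693
T₁/T₂ = (a₁/a₂)^(3/2) = (604.693)^1.5 = 14869.7

Final answer: T₁/T₂ = 1.487 × 10^4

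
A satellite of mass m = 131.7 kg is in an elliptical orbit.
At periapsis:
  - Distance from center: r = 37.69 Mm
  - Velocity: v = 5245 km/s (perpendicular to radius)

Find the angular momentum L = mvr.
r = 37.69 Mm = 3.769 × 10^7 m
v = 5245 km/s = 5.245 × 10^6 m/s
vr = 5.245 × 10^6 × 3.769 × 10^7 = 1.97684 × 10^14 m²/s
L = m × vr = 131.7 × 1.97684 × 10^14 = 2.6035 × 10^16 kg·m²/s ≈ 2.603 × 10^16 kg·m²/s

Final answer: L = 2.603 × 10^16 kg·m²/s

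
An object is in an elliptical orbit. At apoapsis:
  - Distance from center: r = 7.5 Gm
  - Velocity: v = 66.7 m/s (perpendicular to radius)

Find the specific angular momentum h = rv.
r = 7.5 Gm = 7.5 × 10^9 m
v = 66.7 m/s
h = rv = 7.5 × 10^9 × 66.7 = 5.0025 × 10^11 m²/s ≈ 5.002 × 10^11 m²/s

Final answer: h = 5.002 × 10^11 m²/s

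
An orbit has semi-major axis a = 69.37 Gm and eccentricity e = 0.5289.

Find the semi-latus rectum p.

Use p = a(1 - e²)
a = 69.37 Gm = 6.937 × 10^10 m
e = 0.5289,  e² = 0.279735,  1 − e² = 0.720265
p = a(1 − e²) = 6.937 × 10^10 m × 0.720265 = 4.99648 × 10^10 m ≈ 49.96 Gm

Final answer: p = 49.96 Gm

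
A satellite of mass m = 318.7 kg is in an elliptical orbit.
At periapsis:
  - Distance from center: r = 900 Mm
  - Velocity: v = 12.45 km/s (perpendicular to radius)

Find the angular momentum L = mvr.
r = 900 Mm = 9 × 10^8 m
v = 12.45 km/s = 12450 m/s
vr = 12450 × 9 × 10^8 = 1.1205 × 10^13 m²/s
L = m × vr = 318.7 × 1.1205 × 10^13 = 3.57103 × 10^15 kg·m²/s ≈ 3.571 × 10^15 kg·m²/s

Final answer: L = 3.571 × 10^15 kg·m²/s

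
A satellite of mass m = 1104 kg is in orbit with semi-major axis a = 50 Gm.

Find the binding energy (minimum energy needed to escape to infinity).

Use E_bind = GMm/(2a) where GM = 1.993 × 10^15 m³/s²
a = 50 Gm = 5 × 10^10 m
GM = 1.993 × 10^15 m³/s²
m = 1104 kg
GMm = 1.993 × 10^15 × 1104 = 2.20027 × 10^18 m³·kg/s²
2a = 1 × 10^11 m
E_bind = GMm/(2a) = 2.20027 × 10^7 J ≈ 22 MJ

Final answer: 22 MJ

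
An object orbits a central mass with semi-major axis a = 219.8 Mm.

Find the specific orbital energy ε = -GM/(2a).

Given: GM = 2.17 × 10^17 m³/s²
a = 219.8 Mm = 2.198 × 10^8 m
GM = 2.17 × 10^17 m³/s²
2a = 4.396 × 10^8 m
ε = −GM/(2a) = -4.93631 × 10^8 J/kg ≈ -493.6 MJ/kg

Final answer: -493.6 MJ/kg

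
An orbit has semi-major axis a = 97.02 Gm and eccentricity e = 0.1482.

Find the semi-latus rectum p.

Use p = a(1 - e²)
a = 97.02 Gm = 9.702 × 10^10 m
e = 0.1482,  e² = 0.0219632,  1 − e² = 0.978037
p = a(1 − e²) = 9.702 × 10^10 m × 0.978037 = 9.48891 × 10^10 m ≈ 94.89 Gm

Final answer: p = 94.89 Gm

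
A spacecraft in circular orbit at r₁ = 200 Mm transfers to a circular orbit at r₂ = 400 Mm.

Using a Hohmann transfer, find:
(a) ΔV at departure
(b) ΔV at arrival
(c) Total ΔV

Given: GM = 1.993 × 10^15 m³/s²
r₁ = 200 Mm = 2 × 10^8 m
r₂ = 400 Mm = 4 × 10^8 m
GM = 1.993 × 10^15 m³/s²
Transfer ellipse: a_t = (r₁ + r₂)/2 = 3 × 10^8 m
Circular speed at r₁: v₁ = √(GM/r₁) = 3156.74 m/s
Transfer speed at r₁ (periapsis): v₁ₜ = √(GM(2/r₁ − 1/a_t)) = 3645.09 m/s
(a) ΔV₁ = v₁ₜ − v₁ = 488.349 m/s ≈ 488.3 m/s
Circular speed at r₂: v₂ = √(GM/r₂) = 2232.15 m/s
Transfer speed at r₂ (apoapsis): v₂ₜ = √(GM(2/r₂ − 1/a_t)) = 1822.54 m/s
(b) ΔV₂ = v₂ − v₂ₜ = 409.607 m/s ≈ 409.6 m/s
(c) ΔV_total = ΔV₁ + ΔV₂ = 897.957 m/s ≈ 898 m/s

Final answer:
(a) ΔV₁ = 488.3 m/s
(b) ΔV₂ = 409.6 m/s
(c) ΔV_total = 898 m/s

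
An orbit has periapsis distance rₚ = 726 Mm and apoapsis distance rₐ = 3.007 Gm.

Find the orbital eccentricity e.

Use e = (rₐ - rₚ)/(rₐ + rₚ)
rₚ = 726 Mm = 7.26 × 10^8 m
rₐ = 3.007 Gm = 3.007 × 10^9 m
rₐ − rₚ = 2.281 × 10^9 m
rₐ + rₚ = 3.733 × 10^9 m
e = (rₐ − rₚ)/(rₐ + rₚ) = 0.611037

Final answer: e = 0.611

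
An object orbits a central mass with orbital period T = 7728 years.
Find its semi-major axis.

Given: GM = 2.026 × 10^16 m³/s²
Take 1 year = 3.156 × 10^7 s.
T = 7728 years = 2.43896 × 10^11 s
GM = 2.026 × 10^16 m³/s²
Kepler's third law: a³ = GM T² / (4π²)
T² = 5.94851 × 10^22 s²
a³ = (2.026 × 10^16) × (5.94851 × 10^22) / (4π²) = 3.05273 × 10^37 m³
a = (a³)^(1/3) = 3.12533 × 10^12 m ≈ 3.125 Tm

Final answer: 3.125 Tm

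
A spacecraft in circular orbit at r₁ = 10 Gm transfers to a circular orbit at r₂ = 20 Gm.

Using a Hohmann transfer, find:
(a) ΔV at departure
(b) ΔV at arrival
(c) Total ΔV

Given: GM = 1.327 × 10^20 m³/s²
r₁ = 10 Gm = 1 × 10^10 m
r₂ = 20 Gm = 2 × 10^10 m
GM = 1.327 × 10^20 m³/s²
Transfer ellipse: a_t = (r₁ + r₂)/2 = 1.5 × 10^10 m
Circular speed at r₁: v₁ = √(GM/r₁) = 115195 m/s
Transfer speed at r₁ (periapsis): v₁ₜ = √(GM(2/r₁ − 1/a_t)) = 133016 m/s
(a) ΔV₁ = v₁ₜ − v₁ = 17820.8 m/s ≈ 17.82 km/s
Circular speed at r₂: v₂ = √(GM/r₂) = 81455.5 m/s
Transfer speed at r₂ (apoapsis): v₂ₜ = √(GM(2/r₂ − 1/a_t)) = 66508.1 m/s
(b) ΔV₂ = v₂ − v₂ₜ = 14947.4 m/s ≈ 14.95 km/s
(c) ΔV_total = ΔV₁ + ΔV₂ = 32768.2 m/s ≈ 32.77 km/s

Final answer:
(a) ΔV₁ = 17.82 km/s
(b) ΔV₂ = 14.95 km/s
(c) ΔV_total = 32.77 km/s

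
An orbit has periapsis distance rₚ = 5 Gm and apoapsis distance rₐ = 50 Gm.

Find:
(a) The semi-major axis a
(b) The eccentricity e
rₚ = 5 Gm = 5 × 10^9 m
rₐ = 50 Gm = 5 × 10^10 m
(a) a = (rₚ + rₐ)/2 = 2.75 × 10^10 m ≈ 27.5 Gm
(b) e = (rₐ − rₚ)/(rₐ + rₚ) = (4.5 × 10^10) / (5.5 × 10^10) = 0.818182

Final answer:
(a) a = 27.5 Gm
(b) e = 0.8182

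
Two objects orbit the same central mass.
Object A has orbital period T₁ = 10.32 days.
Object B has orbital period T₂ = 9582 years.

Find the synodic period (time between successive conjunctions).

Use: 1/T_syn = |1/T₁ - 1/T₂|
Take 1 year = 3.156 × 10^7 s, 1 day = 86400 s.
T₁ = 10.32 days = 891648 s
T₂ = 9582 years = 3.02408 × 10^11 s
1/T₁ = 1.12152 × 10^-6 s⁻¹
1/T₂ = 3.30679 × 10^-12 s⁻¹
|1/T₁ − 1/T₂| = 1.12152 × 10^-6 s⁻¹
T_syn = 1 / |1/T₁ − 1/T₂| = 891651 s ≈ 10.32 days

Final answer: T_syn = 10.32 days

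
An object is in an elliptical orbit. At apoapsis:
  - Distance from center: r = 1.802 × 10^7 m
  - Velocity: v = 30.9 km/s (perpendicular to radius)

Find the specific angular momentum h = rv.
r = 1.802 × 10^7 m
v = 30.9 km/s = 30900 m/s
h = rv = 1.802 × 10^7 × 30900 = 5.56818 × 10^11 m²/s ≈ 5.568 × 10^11 m²/s

Final answer: h = 5.568 × 10^11 m²/s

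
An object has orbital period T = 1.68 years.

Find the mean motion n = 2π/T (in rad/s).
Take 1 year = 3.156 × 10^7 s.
T = 1.68 years = 5.30208 × 10^7 s
n = 2π / (5.30208 × 10^7 s) = 1.18504 × 10^-7 rad/s ≈ 1.185 × 10^-7 rad/s

Final answer: n = 1.185 × 10^-7 rad/s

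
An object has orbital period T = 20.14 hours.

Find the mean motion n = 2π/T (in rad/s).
T = 20.14 hours = 72504 s
n = 2π / 72504 s = 8.66598 × 10^-5 rad/s ≈ 8.666 × 10^-5 rad/s

Final answer: n = 8.666 × 10^-5 rad/s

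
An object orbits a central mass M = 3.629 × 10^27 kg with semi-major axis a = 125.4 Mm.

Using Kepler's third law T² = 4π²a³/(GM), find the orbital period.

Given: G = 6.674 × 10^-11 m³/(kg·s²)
M = 3.629 × 10^27 kg
GM = G × M = 6.674 × 10^-11 × 3.629 × 10^27 = 2.42199 × 10^17 m³/s²
a = 125.4 Mm = 1.254 × 10^8 m
a³ = 1.97194 × 10^24 m³
T = 2π √(a³/GM) = 2π √((1.97194 × 10^24) / (2.42199 × 10^17)) = 2π × 2853.38 s
T = 17928.3 s ≈ 4.98 hours

Final answer: 4.98 hours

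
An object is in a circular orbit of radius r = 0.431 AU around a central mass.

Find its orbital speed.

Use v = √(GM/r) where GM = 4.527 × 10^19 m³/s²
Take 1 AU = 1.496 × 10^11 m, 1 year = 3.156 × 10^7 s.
r = 0.431 AU = 6.44776 × 10^10 m
GM = 4.527 × 10^19 m³/s²
GM/r = (4.527 × 10^19) / (6.44776 × 10^10) = 7.02104 × 10^8 m²/s²
v = √(GM/r) = 26497.3 m/s ≈ 5.59 AU/year

Final answer: 5.59 AU/year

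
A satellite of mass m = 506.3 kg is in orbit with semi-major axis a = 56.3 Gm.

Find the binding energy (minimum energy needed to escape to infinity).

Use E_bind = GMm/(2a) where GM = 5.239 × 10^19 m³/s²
a = 56.3 Gm = 5.63 × 10^10 m
GM = 5.239 × 10^19 m³/s²
m = 506.3 kg
GMm = 5.239 × 10^19 × 506.3 = 2.65251 × 10^22 m³·kg/s²
2a = 1.126 × 10^11 m
E_bind = GMm/(2a) = 2.35569 × 10^11 J ≈ 235.6 GJ

Final answer: 235.6 GJ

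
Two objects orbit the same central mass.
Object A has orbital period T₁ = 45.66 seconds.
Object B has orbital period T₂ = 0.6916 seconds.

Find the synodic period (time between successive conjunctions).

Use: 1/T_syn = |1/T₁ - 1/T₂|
T₁ = 45.66 seconds
T₂ = 0.6916 seconds
1/T₁ = 0.021901 s⁻¹
1/T₂ = 1.44592 s⁻¹
|1/T₁ − 1/T₂| = 1.42402 s⁻¹
T_syn = 1 / |1/T₁ − 1/T₂| = 0.702237 s ≈ 0.7022 seconds

Final answer: T_syn = 0.7022 seconds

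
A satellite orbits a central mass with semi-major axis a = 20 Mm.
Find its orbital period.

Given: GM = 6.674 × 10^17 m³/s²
a = 20 Mm = 2 × 10^7 m
GM = 6.674 × 10^17 m³/s²
a³ = 8 × 10^21 m³
T = 2π √(a³/GM) = 2π √((8 × 10^21) / (6.674 × 10^17)) = 2π × 109.484 s
T = 687.91 s ≈ 11.47 minutes

Final answer: 11.47 minutes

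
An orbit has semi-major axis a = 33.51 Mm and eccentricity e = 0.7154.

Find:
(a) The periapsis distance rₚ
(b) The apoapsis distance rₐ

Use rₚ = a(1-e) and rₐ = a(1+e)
a = 33.51 Mm = 3.351 × 10^7 m
e = 0.7154:  1 − e = 0.2846,  1 + e = 1.7154
(a) rₚ = a(1 − e) = 3.351 × 10^7 m × 0.2846 = 9.53695 × 10^6 m ≈ 9.537 Mm
(b) rₐ = a(1 + e) = 3.351 × 10^7 m × 1.7154 = 5.74831 × 10^7 m ≈ 57.48 Mm

Final answer:
(a) rₚ = 9.537 Mm
(b) rₐ = 57.48 Mm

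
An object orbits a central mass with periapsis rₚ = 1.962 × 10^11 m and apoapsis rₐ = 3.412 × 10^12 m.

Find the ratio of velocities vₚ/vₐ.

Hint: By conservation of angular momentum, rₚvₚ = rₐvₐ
rₚ = 1.962 × 10^11 m
rₐ = 3.412 × 10^12 m
rₚvₚ = rₐvₐ  ⇒  vₚ/vₐ = rₐ/rₚ
vₚ/vₐ = (3.412 × 10^12) / (1.962 × 10^11) = 17.3904

Final answer: vₚ/vₐ = 17.39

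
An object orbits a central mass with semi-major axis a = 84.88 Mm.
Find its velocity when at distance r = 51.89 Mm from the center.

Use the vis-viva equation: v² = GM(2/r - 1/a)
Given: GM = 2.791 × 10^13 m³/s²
a = 84.88 Mm = 8.488 × 10^7 m
r = 51.89 Mm = 5.189 × 10^7 m
GM = 2.791 × 10^13 m³/s²
2/r − 1/a = 3.85431 × 10^-8 − 1.17813 × 10^-8 = 2.67617 × 10^-8 m⁻¹
v² = GM (2/r − 1/a) = 746920 m²/s²
v = 864.245 m/s ≈ 864.2 m/s

Final answer: 864.2 m/s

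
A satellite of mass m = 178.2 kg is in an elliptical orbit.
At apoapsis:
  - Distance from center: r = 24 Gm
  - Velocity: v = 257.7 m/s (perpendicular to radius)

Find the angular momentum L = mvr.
r = 24 Gm = 2.4 × 10^10 m
v = 257.7 m/s
vr = 257.7 × 2.4 × 10^10 = 6.1848 × 10^12 m²/s
L = m × vr = 178.2 × 6.1848 × 10^12 = 1.10213 × 10^15 kg·m²/s ≈ 1.102 × 10^15 kg·m²/s

Final answer: L = 1.102 × 10^15 kg·m²/s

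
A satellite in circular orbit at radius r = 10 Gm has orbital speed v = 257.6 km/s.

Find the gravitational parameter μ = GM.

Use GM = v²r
r = 10 Gm = 1 × 10^10 m
v = 257.6 km/s = 257600 m/s
v² = 6.63578 × 10^10 m²/s²
GM = v²r = 6.63578 × 10^10 × 1 × 10^10 = 6.63578 × 10^20 m³/s²
GM ≈ 6.636 × 10^20 m³/s²

Final answer: GM = 6.636 × 10^20 m³/s²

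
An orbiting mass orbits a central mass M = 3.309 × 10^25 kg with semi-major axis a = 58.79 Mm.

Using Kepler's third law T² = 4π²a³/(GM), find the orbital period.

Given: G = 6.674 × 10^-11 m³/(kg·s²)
M = 3.309 × 10^25 kg
GM = G × M = 6.674 × 10^-11 × 3.309 × 10^25 = 2.20843 × 10^15 m³/s²
a = 58.79 Mm = 5.879 × 10^7 m
a³ = 2.03194 × 10^23 m³
T = 2π √(a³/GM) = 2π √((2.03194 × 10^23) / (2.20843 × 10^15)) = 2π × 9592.1 s
T = 60268.9 s ≈ 16.74 hours

Final answer: 16.74 hours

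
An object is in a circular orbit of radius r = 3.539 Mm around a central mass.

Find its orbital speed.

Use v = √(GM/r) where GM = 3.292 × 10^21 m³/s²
r = 3.539 Mm = 3.539 × 10^6 m
GM = 3.292 × 10^21 m³/s²
GM/r = (3.292 × 10^21) / (3.539 × 10^6) = 9.30206 × 10^14 m²/s²
v = √(GM/r) = 3.04993 × 10^7 m/s ≈ 3.05 × 10^4 km/s

Final answer: 3.05 × 10^4 km/s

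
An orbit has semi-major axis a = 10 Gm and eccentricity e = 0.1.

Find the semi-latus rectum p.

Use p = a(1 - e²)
a = 10 Gm = 1 × 10^10 m
e = 0.1,  e² = 0.01,  1 − e² = 0.99
p = a(1 − e²) = 1 × 10^10 m × 0.99 = 9.9 × 10^9 m ≈ 9.9 Gm

Final answer: p = 9.9 Gm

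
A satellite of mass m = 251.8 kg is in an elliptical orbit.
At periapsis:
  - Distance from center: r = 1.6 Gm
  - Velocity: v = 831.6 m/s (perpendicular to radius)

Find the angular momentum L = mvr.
r = 1.6 Gm = 1.6 × 10^9 m
v = 831.6 m/s
vr = 831.6 × 1.6 × 10^9 = 1.33056 × 10^12 m²/s
L = m × vr = 251.8 × 1.33056 × 10^12 = 3.35035 × 10^14 kg·m²/s ≈ 3.35 × 10^14 kg·m²/s

Final answer: L = 3.35 × 10^14 kg·m²/s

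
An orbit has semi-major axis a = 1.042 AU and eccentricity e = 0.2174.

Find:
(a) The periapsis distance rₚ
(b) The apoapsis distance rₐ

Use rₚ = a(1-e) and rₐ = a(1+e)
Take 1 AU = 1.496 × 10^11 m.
a = 1.042 AU = 1.55883 × 10^11 m
e = 0.2174:  1 − e = 0.7826,  1 + e = 1.2174
(a) rₚ = a(1 − e) = 1.55883 × 10^11 m × 0.7826 = 1.21994 × 10^11 m ≈ 0.8155 AU
(b) rₐ = a(1 + e) = 1.55883 × 10^11 m × 1.2174 = 1.89772 × 10^11 m ≈ 1.269 AU

Final answer:
(a) rₚ = 0.8155 AU
(b) rₐ = 1.269 AU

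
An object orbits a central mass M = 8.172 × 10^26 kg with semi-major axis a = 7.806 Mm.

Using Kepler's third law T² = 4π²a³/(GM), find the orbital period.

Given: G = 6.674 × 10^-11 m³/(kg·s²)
M = 8.172 × 10^26 kg
GM = G × M = 6.674 × 10^-11 × 8.172 × 10^26 = 5.45399 × 10^16 m³/s²
a = 7.806 Mm = 7.806 × 10^6 m
a³ = 4.75648 × 10^20 m³
T = 2π √(a³/GM) = 2π √((4.75648 × 10^20) / (5.45399 × 10^16)) = 2π × 93.3868 s
T = 586.767 s ≈ 9.779 minutes

Final answer: 9.779 minutes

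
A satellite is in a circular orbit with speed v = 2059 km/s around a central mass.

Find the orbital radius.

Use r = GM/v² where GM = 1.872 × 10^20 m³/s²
v = 2059 km/s = 2.059 × 10^6 m/s
GM = 1.872 × 10^20 m³/s²
v² = 4.23948 × 10^12 m²/s²
r = GM/v² = (1.872 × 10^20) / (4.23948 × 10^12) = 4.41563 × 10^7 m ≈ 4.416 × 10^7 m

Final answer: 4.416 × 10^7 m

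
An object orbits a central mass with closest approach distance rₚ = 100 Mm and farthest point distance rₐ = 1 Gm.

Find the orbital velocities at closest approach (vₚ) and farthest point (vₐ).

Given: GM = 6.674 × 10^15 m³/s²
rₚ = 100 Mm = 1 × 10^8 m
rₐ = 1 Gm = 1 × 10^9 m
GM = 6.674 × 10^15 m³/s²
a = (rₚ + rₐ)/2 = 5.5 × 10^8 m
Vis-viva: v² = GM (2/r − 1/a)
vₚ² = 6.674 × 10^15 × (2 × 10^-8 − 1.81818 × 10^-9) = 1.21345 × 10^8 m²/s²
vₚ = 11015.7 m/s ≈ 11.02 km/s
vₐ² = 6.674 × 10^15 × (2 × 10^-9 − 1.81818 × 10^-9) = 1.21345 × 10^6 m²/s²
vₐ = 1101.57 m/s ≈ 1.102 km/s

Final answer: vₚ = 11.02 km/s, vₐ = 1.102 km/s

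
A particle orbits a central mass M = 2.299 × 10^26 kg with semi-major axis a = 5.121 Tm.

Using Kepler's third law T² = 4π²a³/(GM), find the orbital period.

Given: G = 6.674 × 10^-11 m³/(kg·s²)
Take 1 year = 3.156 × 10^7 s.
M = 2.299 × 10^26 kg
GM = G × M = 6.674 × 10^-11 × 2.299 × 10^26 = 1.53435 × 10^16 m³/s²
a = 5.121 Tm = 5.121 × 10^12 m
a³ = 1.34296 × 10^38 m³
T = 2π √(a³/GM) = 2π √((1.34296 × 10^38) / (1.53435 × 10^16)) = 2π × 9.35556 × 10^10 s
T = 5.87827 × 10^11 s ≈ 1.863 × 10^4 years

Final answer: 1.863 × 10^4 years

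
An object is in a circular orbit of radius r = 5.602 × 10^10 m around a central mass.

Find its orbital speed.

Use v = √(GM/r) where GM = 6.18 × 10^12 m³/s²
r = 5.602 × 10^10 m
GM = 6.18 × 10^12 m³/s²
GM/r = (6.18 × 10^12) / (5.602 × 10^10) = 110.318 m²/s²
v = √(GM/r) = 10.5032 m/s ≈ 10.5 m/s

Final answer: 10.5 m/s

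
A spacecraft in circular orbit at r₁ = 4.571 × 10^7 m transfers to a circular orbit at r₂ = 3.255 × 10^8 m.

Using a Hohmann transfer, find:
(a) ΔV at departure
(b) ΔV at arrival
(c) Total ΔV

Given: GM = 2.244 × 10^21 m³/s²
r₁ = 4.571 × 10^7 m
r₂ = 3.255 × 10^8 m
GM = 2.244 × 10^21 m³/s²
Transfer ellipse: a_t = (r₁ + r₂)/2 = 1.85605 × 10^8 m
Circular speed at r₁: v₁ = √(GM/r₁) = 7.00658 × 10^6 m/s
Transfer speed at r₁ (periapsis): v₁ₜ = √(GM(2/r₁ − 1/a_t)) = 9.27869 × 10^6 m/s
(a) ΔV₁ = v₁ₜ − v₁ = 2.27211 × 10^6 m/s ≈ 2272 km/s
Circular speed at r₂: v₂ = √(GM/r₂) = 2.62564 × 10^6 m/s
Transfer speed at r₂ (apoapsis): v₂ₜ = √(GM(2/r₂ − 1/a_t)) = 1.30301 × 10^6 m/s
(b) ΔV₂ = v₂ − v₂ₜ = 1.32264 × 10^6 m/s ≈ 1323 km/s
(c) ΔV_total = ΔV₁ + ΔV₂ = 3.59475 × 10^6 m/s ≈ 3595 km/s

Final answer:
(a) ΔV₁ = 2272 km/s
(b) ΔV₂ = 1323 km/s
(c) ΔV_total = 3595 km/s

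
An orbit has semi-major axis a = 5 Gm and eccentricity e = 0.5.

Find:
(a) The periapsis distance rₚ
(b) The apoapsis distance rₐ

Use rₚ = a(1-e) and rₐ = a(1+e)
a = 5 Gm = 5 × 10^9 m
e = 0.5:  1 − e = 0.5,  1 + e = 1.5
(a) rₚ = a(1 − e) = 5 × 10^9 m × 0.5 = 2.5 × 10^9 m ≈ 2.5 Gm
(b) rₐ = a(1 + e) = 5 × 10^9 m × 1.5 = 7.5 × 10^9 m ≈ 7.5 Gm

Final answer:
(a) rₚ = 2.5 Gm
(b) rₐ = 7.5 Gm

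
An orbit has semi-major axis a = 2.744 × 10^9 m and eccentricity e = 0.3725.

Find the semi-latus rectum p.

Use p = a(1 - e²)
a = 2.744 × 10^9 m
e = 0.3725,  e² = 0.138756,  1 − e² = 0.861244
p = a(1 − e²) = 2.744 × 10^9 m × 0.861244 = 2.36325 × 10^9 m ≈ 2.363 × 10^9 m

Final answer: p = 2.363 × 10^9 m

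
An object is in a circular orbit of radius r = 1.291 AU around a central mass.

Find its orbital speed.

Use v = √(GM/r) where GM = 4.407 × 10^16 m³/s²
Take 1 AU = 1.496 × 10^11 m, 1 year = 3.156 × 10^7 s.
r = 1.291 AU = 1.93134 × 10^11 m
GM = 4.407 × 10^16 m³/s²
GM/r = (4.407 × 10^16) / (1.93134 × 10^11) = 228184 m²/s²
v = √(GM/r) = 477.686 m/s ≈ 0.1008 AU/year

Final answer: 0.1008 AU/year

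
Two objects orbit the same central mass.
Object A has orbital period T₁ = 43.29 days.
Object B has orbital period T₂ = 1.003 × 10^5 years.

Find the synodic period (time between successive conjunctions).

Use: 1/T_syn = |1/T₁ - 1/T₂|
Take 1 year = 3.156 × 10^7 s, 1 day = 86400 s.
T₁ = 43.29 days = 3.74026 × 10^6 s
T₂ = 1.003 × 10^5 years = 3.16547 × 10^12 s
1/T₁ = 2.67361 × 10^-7 s⁻¹
1/T₂ = 3.15909 × 10^-13 s⁻¹
|1/T₁ − 1/T₂| = 2.67361 × 10^-7 s⁻¹
T_syn = 1 / |1/T₁ − 1/T₂| = 3.74026 × 10^6 s ≈ 43.29 days

Final answer: T_syn = 43.29 days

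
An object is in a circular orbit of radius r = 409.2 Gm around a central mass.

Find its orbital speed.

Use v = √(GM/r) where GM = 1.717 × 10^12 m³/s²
r = 409.2 Gm = 4.092 × 10^11 m
GM = 1.717 × 10^12 m³/s²
GM/r = (1.717 × 10^12) / (4.092 × 10^11) = 4.19599 m²/s²
v = √(GM/r) = 2.04841 m/s ≈ 2.048 m/s

Final answer: 2.048 m/s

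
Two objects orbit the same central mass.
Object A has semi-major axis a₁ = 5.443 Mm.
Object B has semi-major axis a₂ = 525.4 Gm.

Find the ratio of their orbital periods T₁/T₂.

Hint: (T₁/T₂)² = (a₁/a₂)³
a₁ = 5.443 Mm = 5.443 × 10^6 m
a₂ = 525.4 Gm = 5.254 × 10^11 m
a₁/a₂ = 1.03597 × 10^-5
T₁/T₂ = (a₁/a₂)^(3/2) = (1.03597 × 10^-5)^1.5 = 3.33444 × 10^-8

Final answer: T₁/T₂ = 3.334 × 10^-8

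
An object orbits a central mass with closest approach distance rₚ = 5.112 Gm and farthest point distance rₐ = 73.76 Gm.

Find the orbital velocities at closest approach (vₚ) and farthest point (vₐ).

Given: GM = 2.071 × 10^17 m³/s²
rₚ = 5.112 Gm = 5.112 × 10^9 m
rₐ = 73.76 Gm = 7.376 × 10^10 m
GM = 2.071 × 10^17 m³/s²
a = (rₚ + rₐ)/2 = 3.9436 × 10^10 m
Vis-viva: v² = GM (2/r − 1/a)
vₚ² = 2.071 × 10^17 × (3.91236 × 10^-10 − 2.53575 × 10^-11) = 7.57735 × 10^7 m²/s²
vₚ = 8704.8 m/s ≈ 8.705 km/s
vₐ² = 2.071 × 10^17 × (2.7115 × 10^-11 − 2.53575 × 10^-11) = 363963 m²/s²
vₐ = 603.293 m/s ≈ 603.3 m/s

Final answer: vₚ = 8.705 km/s, vₐ = 603.3 m/s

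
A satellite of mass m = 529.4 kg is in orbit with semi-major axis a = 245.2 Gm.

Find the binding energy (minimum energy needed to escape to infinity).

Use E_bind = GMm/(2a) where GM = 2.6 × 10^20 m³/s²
a = 245.2 Gm = 2.452 × 10^11 m
GM = 2.6 × 10^20 m³/s²
m = 529.4 kg
GMm = 2.6 × 10^20 × 529.4 = 1.37644 × 10^23 m³·kg/s²
2a = 4.904 × 10^11 m
E_bind = GMm/(2a) = 2.80677 × 10^11 J ≈ 280.7 GJ

Final answer: 280.7 GJ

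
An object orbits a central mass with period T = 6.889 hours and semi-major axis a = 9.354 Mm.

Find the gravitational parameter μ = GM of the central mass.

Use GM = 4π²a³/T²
T = 6.889 hours = 24800.4 s
a = 9.354 Mm = 9.354 × 10^6 m
a³ = 8.1845 × 10^20 m³
T² = 6.1506 × 10^8 s²
GM = 4π² × (8.1845 × 10^20) / (6.1506 × 10^8) = 5.25333 × 10^13 m³/s²
GM ≈ 5.253 × 10^13 m³/s²

Final answer: GM = 5.253 × 10^13 m³/s²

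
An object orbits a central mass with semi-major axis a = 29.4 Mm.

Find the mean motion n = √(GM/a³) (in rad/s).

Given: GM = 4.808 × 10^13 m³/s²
a = 29.4 Mm = 2.94 × 10^7 m
GM = 4.808 × 10^13 m³/s²
a³ = 2.54122 × 10^22 m³
GM/a³ = (4.808 × 10^13) / (2.54122 × 10^22) = 1.89201 × 10^-9 s⁻²
n = √(GM/a³) = 4.34972 × 10^-5 rad/s ≈ 4.35 × 10^-5 rad/s

Final answer: n = 4.35 × 10^-5 rad/s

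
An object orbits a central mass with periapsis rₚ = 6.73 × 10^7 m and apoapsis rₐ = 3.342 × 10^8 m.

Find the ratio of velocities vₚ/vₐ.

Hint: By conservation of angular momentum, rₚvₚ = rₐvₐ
rₚ = 6.73 × 10^7 m
rₐ = 3.342 × 10^8 m
rₚvₚ = rₐvₐ  ⇒  vₚ/vₐ = rₐ/rₚ
vₚ/vₐ = (3.342 × 10^8) / (6.73 × 10^7) = 4.96582

Final answer: vₚ/vₐ = 4.966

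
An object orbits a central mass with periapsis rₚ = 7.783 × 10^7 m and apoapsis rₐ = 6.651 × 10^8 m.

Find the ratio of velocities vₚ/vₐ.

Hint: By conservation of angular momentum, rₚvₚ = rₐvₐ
rₚ = 7.783 × 10^7 m
rₐ = 6.651 × 10^8 m
rₚvₚ = rₐvₐ  ⇒  vₚ/vₐ = rₐ/rₚ
vₚ/vₐ = (6.651 × 10^8) / (7.783 × 10^7) = 8.54555

Final answer: vₚ/vₐ = 8.546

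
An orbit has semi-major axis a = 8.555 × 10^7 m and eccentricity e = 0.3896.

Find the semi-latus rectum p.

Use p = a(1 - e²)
a = 8.555 × 10^7 m
e = 0.3896,  e² = 0.151788,  1 − e² = 0.848212
p = a(1 − e²) = 8.555 × 10^7 m × 0.848212 = 7.25645 × 10^7 m ≈ 7.256 × 10^7 m

Final answer: p = 7.256 × 10^7 m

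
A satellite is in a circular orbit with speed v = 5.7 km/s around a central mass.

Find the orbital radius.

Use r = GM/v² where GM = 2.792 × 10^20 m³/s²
v = 5.7 km/s = 5700 m/s
GM = 2.792 × 10^20 m³/s²
v² = 3.249 × 10^7 m²/s²
r = GM/v² = (2.792 × 10^20) / (3.249 × 10^7) = 8.59341 × 10^12 m ≈ 8.593 Tm

Final answer: 8.593 Tm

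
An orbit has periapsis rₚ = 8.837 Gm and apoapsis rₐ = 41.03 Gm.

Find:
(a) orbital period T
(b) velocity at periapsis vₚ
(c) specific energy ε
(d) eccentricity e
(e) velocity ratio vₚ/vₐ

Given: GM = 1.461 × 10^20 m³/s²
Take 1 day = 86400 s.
rₚ = 8.837 Gm = 8.837 × 10^9 m
rₐ = 41.03 Gm = 4.103 × 10^10 m
GM = 1.461 × 10^20 m³/s²
a = (rₚ + rₐ)/2 = 2.49335 × 10^10 m
e = (rₐ − rₚ)/(rₐ + rₚ) = (3.2193 × 10^10) / (4.9867 × 10^10) = 0.645577
(a) a³ = 1.55006 × 10^31 m³;  T = 2π √(a³/GM) = 2π × 325724 s = 2.04658 × 10^6 s ≈ 23.69 days
(b) vₚ² = GM (2/rₚ − 1/a) = 1.461 × 10^20 × (2.26321 × 10^-10 − 4.01067 × 10^-11) = 2.72059 × 10^10 m²/s²;  vₚ = 164942 m/s ≈ 164.9 km/s
(c) 2a = 4.9867 × 10^10 m;  ε = −GM/(2a) = -2.92979 × 10^9 J/kg ≈ -2.93 GJ/kg
(d) e = 0.645577 ≈ 0.6456
(e) vₚ/vₐ = rₐ/rₚ (angular momentum) = (4.103 × 10^10) / (8.837 × 10^9) = 4.64298 ≈ 4.643

Final answer:
(a) orbital period T = 23.69 days
(b) velocity at periapsis vₚ = 164.9 km/s
(c) specific energy ε = -2.93 GJ/kg
(d) eccentricity e = 0.6456
(e) velocity ratio vₚ/vₐ = 4.643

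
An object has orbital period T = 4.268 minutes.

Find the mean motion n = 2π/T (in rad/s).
T = 4.268 minutes = 256.08 s
n = 2π / 256.08 s = 0.024536 rad/s ≈ 0.02454 rad/s

Final answer: n = 0.02454 rad/s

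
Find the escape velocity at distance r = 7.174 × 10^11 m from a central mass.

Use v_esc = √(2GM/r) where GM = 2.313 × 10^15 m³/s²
r = 7.174 × 10^11 m
GM = 2.313 × 10^15 m³/s²
2GM/r = 2 × (2.313 × 10^15) / (7.174 × 10^11) = 6448.29 m²/s²
v_esc = √(2GM/r) = 80.3012 m/s ≈ 80.3 m/s

Final answer: 80.3 m/s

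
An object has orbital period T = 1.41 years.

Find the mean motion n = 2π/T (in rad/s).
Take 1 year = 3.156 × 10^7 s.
T = 1.41 years = 4.44996 × 10^7 s
n = 2π / (4.44996 × 10^7 s) = 1.41196 × 10^-7 rad/s ≈ 1.412 × 10^-7 rad/s

Final answer: n = 1.412 × 10^-7 rad/s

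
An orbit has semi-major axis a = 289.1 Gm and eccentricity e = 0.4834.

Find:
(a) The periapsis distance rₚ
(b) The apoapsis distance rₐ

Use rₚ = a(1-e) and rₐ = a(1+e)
a = 289.1 Gm = 2.891 × 10^11 m
e = 0.4834:  1 − e = 0.5166,  1 + e = 1.4834
(a) rₚ = a(1 − e) = 2.891 × 10^11 m × 0.5166 = 1.49349 × 10^11 m ≈ 149.3 Gm
(b) rₐ = a(1 + e) = 2.891 × 10^11 m × 1.4834 = 4.28851 × 10^11 m ≈ 428.9 Gm

Final answer:
(a) rₚ = 149.3 Gm
(b) rₐ = 428.9 Gm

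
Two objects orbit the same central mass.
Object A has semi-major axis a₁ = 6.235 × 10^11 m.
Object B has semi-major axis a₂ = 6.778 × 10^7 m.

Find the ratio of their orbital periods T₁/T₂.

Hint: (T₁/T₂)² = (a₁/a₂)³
a₁ = 6.235 × 10^11 m
a₂ = 6.778 × 10^7 m
a₁/a₂ = 9198.88
T₁/T₂ = (a₁/a₂)^(3/2) = (9198.88)^1.5 = 882272

Final answer: T₁/T₂ = 8.823 × 10^5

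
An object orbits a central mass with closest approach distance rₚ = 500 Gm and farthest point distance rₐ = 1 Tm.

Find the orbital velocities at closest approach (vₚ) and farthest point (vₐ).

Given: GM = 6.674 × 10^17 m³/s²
rₚ = 500 Gm = 5 × 10^11 m
rₐ = 1 Tm = 1 × 10^12 m
GM = 6.674 × 10^17 m³/s²
a = (rₚ + rₐ)/2 = 7.5 × 10^11 m
Vis-viva: v² = GM (2/r − 1/a)
vₚ² = 6.674 × 10^17 × (4 × 10^-12 − 1.33333 × 10^-12) = 1.77973 × 10^6 m²/s²
vₚ = 1334.07 m/s ≈ 1.334 km/s
vₐ² = 6.674 × 10^17 × (2 × 10^-12 − 1.33333 × 10^-12) = 444933 m²/s²
vₐ = 667.033 m/s ≈ 667 m/s

Final answer: vₚ = 1.334 km/s, vₐ = 667 m/s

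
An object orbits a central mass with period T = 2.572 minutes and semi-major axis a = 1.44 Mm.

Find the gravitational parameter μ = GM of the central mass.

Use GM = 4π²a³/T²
T = 2.572 minutes = 154.32 s
a = 1.44 Mm = 1.44 × 10^6 m
a³ = 2.98598 × 10^18 m³
T² = 23814.7 s²
GM = 4π² × (2.98598 × 10^18) / 23814.7 = 4.94997 × 10^15 m³/s²
GM ≈ 4.95 × 10^15 m³/s²

Final answer: GM = 4.95 × 10^15 m³/s²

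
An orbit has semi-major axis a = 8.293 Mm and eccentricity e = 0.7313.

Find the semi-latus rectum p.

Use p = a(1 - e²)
a = 8.293 Mm = 8.293 × 10^6 m
e = 0.7313,  e² = 0.5348,  1 − e² = 0.4652
p = a(1 − e²) = 8.293 × 10^6 m × 0.4652 = 3.85791 × 10^6 m ≈ 3.858 Mm

Final answer: p = 3.858 Mm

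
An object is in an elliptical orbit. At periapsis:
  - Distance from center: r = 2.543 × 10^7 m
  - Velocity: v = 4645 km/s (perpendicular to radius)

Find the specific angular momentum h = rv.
r = 2.543 × 10^7 m
v = 4645 km/s = 4.645 × 10^6 m/s
h = rv = 2.543 × 10^7 × 4.645 × 10^6 = 1.18122 × 10^14 m²/s ≈ 1.181 × 10^14 m²/s

Final answer: h = 1.181 × 10^14 m²/s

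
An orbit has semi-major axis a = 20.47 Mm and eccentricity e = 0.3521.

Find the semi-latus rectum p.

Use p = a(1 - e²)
a = 20.47 Mm = 2.047 × 10^7 m
e = 0.3521,  e² = 0.123974,  1 − e² = 0.876026
p = a(1 − e²) = 2.047 × 10^7 m × 0.876026 = 1.79322 × 10^7 m ≈ 17.93 Mm

Final answer: p = 17.93 Mm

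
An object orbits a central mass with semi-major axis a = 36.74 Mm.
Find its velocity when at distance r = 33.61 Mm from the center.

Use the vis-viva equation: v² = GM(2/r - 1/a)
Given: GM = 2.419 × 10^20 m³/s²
a = 36.74 Mm = 3.674 × 10^7 m
r = 33.61 Mm = 3.361 × 10^7 m
GM = 2.419 × 10^20 m³/s²
2/r − 1/a = 5.95061 × 10^-8 − 2.72183 × 10^-8 = 3.22878 × 10^-8 m⁻¹
v² = GM (2/r − 1/a) = 7.81042 × 10^12 m²/s²
v = 2.79471 × 10^6 m/s ≈ 2795 km/s

Final answer: 2795 km/s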